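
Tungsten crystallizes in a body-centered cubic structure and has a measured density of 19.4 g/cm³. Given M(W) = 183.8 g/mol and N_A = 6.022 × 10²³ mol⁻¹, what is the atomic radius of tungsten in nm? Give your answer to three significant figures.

For a BCC cell (Z = 2), a³ = Z·M/(N_A·ρ) = 2 × 183.8 / (6.022 × 10²³ × 19.40) = 3.147 × 10^-23 cm³, so a = 3.157 × 10^-8 cm = 0.3157 nm.
Atoms touch along the body diagonal, so √3·a = 4r, so r = 0.4330 × a = 0.137 nm.

0.137 nm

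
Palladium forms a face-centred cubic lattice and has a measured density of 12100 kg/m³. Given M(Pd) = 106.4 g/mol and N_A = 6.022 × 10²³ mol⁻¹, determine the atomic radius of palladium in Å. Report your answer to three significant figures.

For an FCC cell (Z = 4), a³ = Z·M/(N_A·ρ) = 4 × 106.4 / (6.022 × 10²³ × 12.10) = 5.841 × 10^-23 cm³, so a = 3.880 × 10^-8 cm = 3.880 Å.
Atoms touch along the face diagonal, so √2·a = 4r, so r = 0.3536 × a = 1.37 Å.

1.37 Å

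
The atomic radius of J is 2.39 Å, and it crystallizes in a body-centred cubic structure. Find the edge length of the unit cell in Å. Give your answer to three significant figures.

5.52 Å

In a BCC lattice, atoms touch along the body diagonal, so √3·a = 4r.
a = 4r/√3 = 4 × 2.39 / 1.7321 = 5.52 Å.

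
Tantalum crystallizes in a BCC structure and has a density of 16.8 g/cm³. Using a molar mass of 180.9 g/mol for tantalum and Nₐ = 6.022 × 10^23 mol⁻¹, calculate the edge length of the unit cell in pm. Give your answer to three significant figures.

With Z = 2 atoms per BCC cell, a³ = Z·M/(N_A·ρ) = 2 × 180.9 / (6.022 × 10²³ × 16.80 g/cm³) = 3.576 × 10^-23 cm³.
a = (3.576 × 10^-23)^(1/3) = 3.295 × 10^-8 cm = 329 pm.

329 pm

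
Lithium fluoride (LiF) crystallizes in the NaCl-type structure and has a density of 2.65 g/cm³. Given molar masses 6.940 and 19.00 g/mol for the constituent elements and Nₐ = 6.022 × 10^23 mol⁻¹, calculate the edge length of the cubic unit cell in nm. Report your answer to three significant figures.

0.402 nm

M(LiF) = 25.94 g/mol; Z = 4 formula units per cell.
a³ = Z·M/(N_A·ρ) = 4 × 25.94 / (6.022 × 10²³ × 2.65) = 6.502 × 10^-23 cm³, so a = 4.021 × 10^-8 cm = 0.402 nm.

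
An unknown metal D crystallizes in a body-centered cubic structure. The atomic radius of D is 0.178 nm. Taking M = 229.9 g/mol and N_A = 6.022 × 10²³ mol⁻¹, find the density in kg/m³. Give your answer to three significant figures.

In a BCC lattice, atoms touch along the body diagonal, so √3·a = 4r, giving a = 0.4111 nm = 4.111 × 10^-8 cm.
With Z = 2, ρ = Z·M/(N_A·a³) = 2 × 229.9 / (6.022 × 10²³ × 6.946 × 10^-23) = 10.99 g/cm³ = 11000 kg/m³.

11000 kg/m³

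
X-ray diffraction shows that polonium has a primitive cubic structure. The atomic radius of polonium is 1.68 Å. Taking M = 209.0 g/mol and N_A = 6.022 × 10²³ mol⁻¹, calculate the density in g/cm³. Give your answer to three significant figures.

9.15 g/cm³

In a simple cubic lattice, atoms touch along the cell edge, so a = 2r, giving a = 3.360 Å = 3.360 × 10^-8 cm.
With Z = 1, ρ = Z·M/(N_A·a³) = 1 × 209.0 / (6.022 × 10²³ × 3.793 × 10^-23) = 9.149 g/cm³.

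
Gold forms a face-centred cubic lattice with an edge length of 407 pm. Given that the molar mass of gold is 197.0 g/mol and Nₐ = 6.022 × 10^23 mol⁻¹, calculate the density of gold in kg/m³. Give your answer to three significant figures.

19400 kg/m³

An FCC unit cell contains Z = 4 atoms.
Cell volume: a³ = (407 pm)³ = (4.070 × 10^-8 cm)³ = 6.742 × 10^-23 cm³.
ρ = Z·M/(N_A·a³) = 4 × 197.0 / (6.022 × 10²³ × 6.742 × 10^-23) = 19.41 g/cm³ = 19400 kg/m³.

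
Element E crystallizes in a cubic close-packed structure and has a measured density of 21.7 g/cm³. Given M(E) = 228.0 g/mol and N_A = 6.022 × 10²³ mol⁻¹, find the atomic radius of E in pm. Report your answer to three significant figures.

For an FCC cell (Z = 4), a³ = Z·M/(N_A·ρ) = 4 × 228.0 / (6.022 × 10²³ × 21.70) = 6.979 × 10^-23 cm³, so a = 4.117 × 10^-8 cm = 411.7 pm.
Atoms touch along the face diagonal, so √2·a = 4r, so r = 0.3536 × a = 146 pm.

146 pm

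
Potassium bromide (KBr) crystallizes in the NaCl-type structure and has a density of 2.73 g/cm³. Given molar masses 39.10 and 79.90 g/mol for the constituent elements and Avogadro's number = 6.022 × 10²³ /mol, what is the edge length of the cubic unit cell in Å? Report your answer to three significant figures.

M(KBr) = 119.0 g/mol; Z = 4 formula units per cell.
a³ = Z·M/(N_A·ρ) = 4 × 119.0 / (6.022 × 10²³ × 2.73) = 2.895 × 10^-22 cm³, so a = 6.616 × 10^-8 cm = 6.62 Å.

6.62 Å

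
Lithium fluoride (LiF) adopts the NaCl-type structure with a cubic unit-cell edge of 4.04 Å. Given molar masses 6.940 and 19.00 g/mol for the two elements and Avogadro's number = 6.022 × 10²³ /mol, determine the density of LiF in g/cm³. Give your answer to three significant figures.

2.61 g/cm³

The NaCl-type structure contains Z = 4 formula units per cell; M(LiF) = 6.940 + 19.00 = 25.94 g/mol.
a³ = (4.040 × 10^-8 cm)³ = 6.594 × 10^-23 cm³.
ρ = 4 × 25.94 / (6.022 × 10²³ × 6.594 × 10^-23) = 2.613 g/cm³.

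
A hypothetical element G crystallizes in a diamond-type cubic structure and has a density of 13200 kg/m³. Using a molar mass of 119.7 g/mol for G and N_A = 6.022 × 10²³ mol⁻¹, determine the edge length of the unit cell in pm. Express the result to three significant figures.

494 pm

With Z = 8 atoms per diamond cubic cell, a³ = Z·M/(N_A·ρ) = 8 × 119.7 / (6.022 × 10²³ × 13.20 g/cm³) = 1.205 × 10^-22 cm³.
a = (1.205 × 10^-22)^(1/3) = 4.939 × 10^-8 cm = 494 pm.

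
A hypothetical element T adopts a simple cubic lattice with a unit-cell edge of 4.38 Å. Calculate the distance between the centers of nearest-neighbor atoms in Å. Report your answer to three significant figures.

4.38 Å

In a simple cubic structure, atoms touch along the cell edge, so a = 2r; the nearest-neighbor distance equals 2r = 1.000·a.
d = 1.000 × 4.38 = 4.38 Å.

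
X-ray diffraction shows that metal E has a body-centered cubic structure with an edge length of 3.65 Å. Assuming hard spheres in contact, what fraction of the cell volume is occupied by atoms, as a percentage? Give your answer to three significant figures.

68.0%

In a BCC lattice atoms touch along the body diagonal, so √3·a = 4r, so r = 0.4330a = 1.580 Å.
Packing fraction = Z·(4/3)πr³ / a³ = 2 × (4/3)π × (1.580)³ / (3.65)³ = 0.6802 = 68.0%.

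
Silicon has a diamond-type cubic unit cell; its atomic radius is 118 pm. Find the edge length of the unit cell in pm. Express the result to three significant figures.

In a diamond cubic lattice, nearest neighbors lie along the body diagonal with √3·a = 8r.
a = 8r/√3 = 8 × 118 / 1.7321 = 545 pm.

545 pm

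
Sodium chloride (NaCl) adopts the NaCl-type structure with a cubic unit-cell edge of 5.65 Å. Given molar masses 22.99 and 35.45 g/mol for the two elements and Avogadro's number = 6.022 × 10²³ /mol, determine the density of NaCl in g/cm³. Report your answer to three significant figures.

2.15 g/cm³

The NaCl-type structure contains Z = 4 formula units per cell; M(NaCl) = 22.99 + 35.45 = 58.44 g/mol.
a³ = (5.650 × 10^-8 cm)³ = 1.804 × 10^-22 cm³.
ρ = 4 × 58.44 / (6.022 × 10²³ × 1.804 × 10^-22) = 2.152 g/cm³.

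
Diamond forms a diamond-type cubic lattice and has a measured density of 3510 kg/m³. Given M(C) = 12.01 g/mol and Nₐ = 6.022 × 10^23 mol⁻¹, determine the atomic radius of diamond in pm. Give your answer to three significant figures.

77.3 pm

For a diamond cubic cell (Z = 8), a³ = Z·M/(N_A·ρ) = 8 × 12.01 / (6.022 × 10²³ × 3.510) = 4.546 × 10^-23 cm³, so a = 3.569 × 10^-8 cm = 356.9 pm.
Nearest neighbors lie along the body diagonal with √3·a = 8r, so r = 0.2165 × a = 77.3 pm.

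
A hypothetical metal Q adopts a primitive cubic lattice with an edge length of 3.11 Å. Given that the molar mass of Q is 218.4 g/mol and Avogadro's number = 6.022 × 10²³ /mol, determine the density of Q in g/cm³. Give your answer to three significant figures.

12.1 g/cm³

A simple cubic unit cell contains Z = 1 atom.
Cell volume: a³ = (3.11 Å)³ = (3.110 × 10^-8 cm)³ = 3.008 × 10^-23 cm³.
ρ = Z·M/(N_A·a³) = 1 × 218.4 / (6.022 × 10²³ × 3.008 × 10^-23) = 12.06 g/cm³.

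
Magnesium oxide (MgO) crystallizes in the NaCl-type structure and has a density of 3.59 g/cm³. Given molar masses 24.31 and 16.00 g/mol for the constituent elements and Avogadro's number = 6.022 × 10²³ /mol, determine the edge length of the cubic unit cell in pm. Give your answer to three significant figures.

M(MgO) = 40.31 g/mol; Z = 4 formula units per cell.
a³ = Z·M/(N_A·ρ) = 4 × 40.31 / (6.022 × 10²³ × 3.59) = 7.458 × 10^-23 cm³, so a = 4.209 × 10^-8 cm = 421 pm.

421 pm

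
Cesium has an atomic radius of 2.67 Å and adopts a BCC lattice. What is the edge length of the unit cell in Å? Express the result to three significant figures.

6.17 Å

In a BCC lattice, atoms touch along the body diagonal, so √3·a = 4r.
a = 4r/√3 = 4 × 2.67 / 1.7321 = 6.17 Å.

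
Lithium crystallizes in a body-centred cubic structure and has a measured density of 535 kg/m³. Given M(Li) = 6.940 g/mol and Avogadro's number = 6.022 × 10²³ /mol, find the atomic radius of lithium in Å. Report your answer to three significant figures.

For a BCC cell (Z = 2), a³ = Z·M/(N_A·ρ) = 2 × 6.940 / (6.022 × 10²³ × 0.5350) = 4.308 × 10^-23 cm³, so a = 3.506 × 10^-8 cm = 3.506 Å.
Atoms touch along the body diagonal, so √3·a = 4r, so r = 0.4330 × a = 1.52 Å.

1.52 Å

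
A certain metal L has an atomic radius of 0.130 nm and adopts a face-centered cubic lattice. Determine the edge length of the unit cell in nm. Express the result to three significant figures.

In an FCC lattice, atoms touch along the face diagonal, so √2·a = 4r.
a = 4r/√2 = 4 × 0.130 / 1.4142 = 0.368 nm.

0.368 nm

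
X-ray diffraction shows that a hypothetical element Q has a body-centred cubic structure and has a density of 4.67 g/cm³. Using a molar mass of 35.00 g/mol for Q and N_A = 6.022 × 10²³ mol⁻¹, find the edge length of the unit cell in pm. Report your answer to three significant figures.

With Z = 2 atoms per BCC cell, a³ = Z·M/(N_A·ρ) = 2 × 35.00 / (6.022 × 10²³ × 4.670 g/cm³) = 2.489 × 10^-23 cm³.
a = (2.489 × 10^-23)^(1/3) = 2.920 × 10^-8 cm = 292 pm.

292 pm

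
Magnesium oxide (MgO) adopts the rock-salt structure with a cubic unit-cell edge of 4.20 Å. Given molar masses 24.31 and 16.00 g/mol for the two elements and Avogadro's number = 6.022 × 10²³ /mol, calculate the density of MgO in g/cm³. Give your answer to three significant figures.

The rock-salt structure contains Z = 4 formula units per cell; M(MgO) = 24.31 + 16.00 = 40.31 g/mol.
a³ = (4.200 × 10^-8 cm)³ = 7.409 × 10^-23 cm³.
ρ = 4 × 40.31 / (6.022 × 10²³ × 7.409 × 10^-23) = 3.614 g/cm³.

3.61 g/cm³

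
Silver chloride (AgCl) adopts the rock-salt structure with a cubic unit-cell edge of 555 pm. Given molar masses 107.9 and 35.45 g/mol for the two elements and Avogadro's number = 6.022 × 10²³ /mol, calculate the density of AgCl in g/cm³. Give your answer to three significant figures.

The rock-salt structure contains Z = 4 formula units per cell; M(AgCl) = 107.9 + 35.45 = 143.35 g/mol.
a³ = (5.550 × 10^-8 cm)³ = 1.710 × 10^-22 cm³.
ρ = 4 × 143.35 / (6.022 × 10²³ × 1.710 × 10^-22) = 5.570 g/cm³.

5.57 g/cm³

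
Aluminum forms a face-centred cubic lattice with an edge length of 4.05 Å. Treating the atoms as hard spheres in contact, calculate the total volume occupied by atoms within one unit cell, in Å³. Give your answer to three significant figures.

49.2 Å³

In an FCC lattice atoms touch along the face diagonal, so √2·a = 4r, so r = 0.3536a = 1.432 Å.
V_atoms = Z × (4/3)πr³ = 4 × (4/3)π × (1.432)³ = 49.2 Å³.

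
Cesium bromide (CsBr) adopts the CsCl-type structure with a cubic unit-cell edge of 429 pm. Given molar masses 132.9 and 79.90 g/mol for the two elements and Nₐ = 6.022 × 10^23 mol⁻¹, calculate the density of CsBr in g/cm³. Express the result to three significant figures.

The CsCl-type structure contains Z = 1 formula unit per cell; M(CsBr) = 132.9 + 79.90 = 212.8 g/mol.
a³ = (4.290 × 10^-8 cm)³ = 7.895 × 10^-23 cm³.
ρ = 1 × 212.8 / (6.022 × 10²³ × 7.895 × 10^-23) = 4.476 g/cm³.

4.48 g/cm³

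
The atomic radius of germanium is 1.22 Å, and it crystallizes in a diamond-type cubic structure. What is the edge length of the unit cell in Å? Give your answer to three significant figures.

In a diamond cubic lattice, nearest neighbors lie along the body diagonal with √3·a = 8r.
a = 8r/√3 = 8 × 1.22 / 1.7321 = 5.63 Å.

5.63 Å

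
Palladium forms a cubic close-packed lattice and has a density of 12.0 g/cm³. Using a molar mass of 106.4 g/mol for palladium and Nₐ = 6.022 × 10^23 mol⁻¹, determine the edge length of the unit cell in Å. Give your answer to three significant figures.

With Z = 4 atoms per FCC cell, a³ = Z·M/(N_A·ρ) = 4 × 106.4 / (6.022 × 10²³ × 12.00 g/cm³) = 5.890 × 10^-23 cm³.
a = (5.890 × 10^-23)^(1/3) = 3.891 × 10^-8 cm = 3.89 Å.

3.89 Å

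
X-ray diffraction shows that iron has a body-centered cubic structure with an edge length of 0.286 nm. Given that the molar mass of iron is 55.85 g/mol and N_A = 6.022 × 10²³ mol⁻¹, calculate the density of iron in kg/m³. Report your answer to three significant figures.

A BCC unit cell contains Z = 2 atoms.
Cell volume: a³ = (0.286 nm)³ = (2.860 × 10^-8 cm)³ = 2.339 × 10^-23 cm³.
ρ = Z·M/(N_A·a³) = 2 × 55.85 / (6.022 × 10²³ × 2.339 × 10^-23) = 7.929 g/cm³ = 7930 kg/m³.

7930 kg/m³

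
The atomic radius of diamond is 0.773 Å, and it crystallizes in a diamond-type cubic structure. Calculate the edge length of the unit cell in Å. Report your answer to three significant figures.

In a diamond cubic lattice, nearest neighbors lie along the body diagonal with √3·a = 8r.
a = 8r/√3 = 8 × 0.773 / 1.7321 = 3.57 Å.

3.57 Å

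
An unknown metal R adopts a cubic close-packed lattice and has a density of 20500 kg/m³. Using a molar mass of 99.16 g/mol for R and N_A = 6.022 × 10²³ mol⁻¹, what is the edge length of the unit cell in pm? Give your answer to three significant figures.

With Z = 4 atoms per FCC cell, a³ = Z·M/(N_A·ρ) = 4 × 99.16 / (6.022 × 10²³ × 20.50 g/cm³) = 3.213 × 10^-23 cm³.
a = (3.213 × 10^-23)^(1/3) = 3.179 × 10^-8 cm = 318 pm.

318 pm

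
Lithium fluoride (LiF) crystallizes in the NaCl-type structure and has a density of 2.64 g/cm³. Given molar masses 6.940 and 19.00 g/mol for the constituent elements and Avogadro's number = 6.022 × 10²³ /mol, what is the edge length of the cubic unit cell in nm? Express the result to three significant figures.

0.403 nm

M(LiF) = 25.94 g/mol; Z = 4 formula units per cell.
a³ = Z·M/(N_A·ρ) = 4 × 25.94 / (6.022 × 10²³ × 2.64) = 6.527 × 10^-23 cm³, so a = 4.026 × 10^-8 cm = 0.403 nm.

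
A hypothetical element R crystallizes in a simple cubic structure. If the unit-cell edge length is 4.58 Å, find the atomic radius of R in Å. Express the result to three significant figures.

In a simple cubic lattice, atoms touch along the cell edge, so a = 2r.
r = a/2 = 4.58/2 = 2.29 Å.

2.29 Å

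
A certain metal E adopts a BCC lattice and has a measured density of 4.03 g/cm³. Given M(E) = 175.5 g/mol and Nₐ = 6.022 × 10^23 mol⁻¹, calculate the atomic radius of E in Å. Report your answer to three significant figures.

For a BCC cell (Z = 2), a³ = Z·M/(N_A·ρ) = 2 × 175.5 / (6.022 × 10²³ × 4.030) = 1.446 × 10^-22 cm³, so a = 5.249 × 10^-8 cm = 5.249 Å.
Atoms touch along the body diagonal, so √3·a = 4r, so r = 0.4330 × a = 2.27 Å.

2.27 Å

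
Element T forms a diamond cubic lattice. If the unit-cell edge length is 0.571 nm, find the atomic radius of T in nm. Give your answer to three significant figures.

0.124 nm

In a diamond cubic lattice, nearest neighbors lie along the body diagonal with √3·a = 8r.
r = √3·a/8 = 1.7321 × 0.571 / 8 = 0.124 nm.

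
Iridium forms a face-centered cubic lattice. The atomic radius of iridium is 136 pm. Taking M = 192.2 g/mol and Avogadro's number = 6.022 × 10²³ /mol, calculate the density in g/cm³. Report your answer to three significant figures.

22.4 g/cm³

In an FCC lattice, atoms touch along the face diagonal, so √2·a = 4r, giving a = 384.7 pm = 3.847 × 10^-8 cm.
With Z = 4, ρ = Z·M/(N_A·a³) = 4 × 192.2 / (6.022 × 10²³ × 5.692 × 10^-23) = 22.43 g/cm³.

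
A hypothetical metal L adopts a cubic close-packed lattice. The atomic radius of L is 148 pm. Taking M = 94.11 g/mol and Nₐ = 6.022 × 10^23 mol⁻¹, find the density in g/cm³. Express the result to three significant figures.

8.52 g/cm³

In an FCC lattice, atoms touch along the face diagonal, so √2·a = 4r, giving a = 418.6 pm = 4.186 × 10^-8 cm.
With Z = 4, ρ = Z·M/(N_A·a³) = 4 × 94.11 / (6.022 × 10²³ × 7.335 × 10^-23) = 8.522 g/cm³.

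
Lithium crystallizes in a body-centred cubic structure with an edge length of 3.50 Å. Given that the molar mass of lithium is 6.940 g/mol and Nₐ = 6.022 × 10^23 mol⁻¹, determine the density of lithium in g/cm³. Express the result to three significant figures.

A BCC unit cell contains Z = 2 atoms.
Cell volume: a³ = (3.50 Å)³ = (3.500 × 10^-8 cm)³ = 4.288 × 10^-23 cm³.
ρ = Z·M/(N_A·a³) = 2 × 6.940 / (6.022 × 10²³ × 4.288 × 10^-23) = 0.5376 g/cm³.

0.538 g/cm³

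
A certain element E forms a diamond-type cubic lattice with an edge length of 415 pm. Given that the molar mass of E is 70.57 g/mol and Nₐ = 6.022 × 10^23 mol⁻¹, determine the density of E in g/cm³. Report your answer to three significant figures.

A diamond cubic unit cell contains Z = 8 atoms.
Cell volume: a³ = (415 pm)³ = (4.150 × 10^-8 cm)³ = 7.147 × 10^-23 cm³.
ρ = Z·M/(N_A·a³) = 8 × 70.57 / (6.022 × 10²³ × 7.147 × 10^-23) = 13.12 g/cm³.

13.1 g/cm³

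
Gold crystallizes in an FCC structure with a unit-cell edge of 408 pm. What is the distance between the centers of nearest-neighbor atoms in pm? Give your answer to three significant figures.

288 pm

In an FCC structure, atoms touch along the face diagonal, so √2·a = 4r; the nearest-neighbor distance equals 2r = 0.7071·a.
d = 0.7071 × 408 = 288 pm.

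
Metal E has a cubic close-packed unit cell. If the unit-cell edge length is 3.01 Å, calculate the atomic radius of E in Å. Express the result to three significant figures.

In an FCC lattice, atoms touch along the face diagonal, so √2·a = 4r.
r = √2·a/4 = 1.4142 × 3.01 / 4 = 1.06 Å.

1.06 Å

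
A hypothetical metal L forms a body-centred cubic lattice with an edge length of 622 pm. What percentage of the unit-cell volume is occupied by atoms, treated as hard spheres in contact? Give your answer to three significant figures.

In a BCC lattice atoms touch along the body diagonal, so √3·a = 4r, so r = 0.4330a = 269.3 pm.
Packing fraction = Z·(4/3)πr³ / a³ = 2 × (4/3)π × (269.3)³ / (622)³ = 0.6802 = 68.0%.

68.0%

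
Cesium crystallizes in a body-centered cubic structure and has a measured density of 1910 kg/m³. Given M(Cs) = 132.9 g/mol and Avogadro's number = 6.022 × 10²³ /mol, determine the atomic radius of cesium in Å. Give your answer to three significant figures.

For a BCC cell (Z = 2), a³ = Z·M/(N_A·ρ) = 2 × 132.9 / (6.022 × 10²³ × 1.910) = 2.311 × 10^-22 cm³, so a = 6.137 × 10^-8 cm = 6.137 Å.
Atoms touch along the body diagonal, so √3·a = 4r, so r = 0.4330 × a = 2.66 Å.

2.66 Å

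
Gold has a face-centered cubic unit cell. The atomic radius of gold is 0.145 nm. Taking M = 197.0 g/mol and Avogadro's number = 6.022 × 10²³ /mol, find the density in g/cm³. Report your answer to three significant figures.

In an FCC lattice, atoms touch along the face diagonal, so √2·a = 4r, giving a = 0.4101 nm = 4.101 × 10^-8 cm.
With Z = 4, ρ = Z·M/(N_A·a³) = 4 × 197.0 / (6.022 × 10²³ × 6.898 × 10^-23) = 18.97 g/cm³.

19.0 g/cm³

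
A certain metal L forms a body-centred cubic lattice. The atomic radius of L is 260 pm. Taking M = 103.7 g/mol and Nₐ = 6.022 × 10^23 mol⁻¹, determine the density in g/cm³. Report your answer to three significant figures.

In a BCC lattice, atoms touch along the body diagonal, so √3·a = 4r, giving a = 600.4 pm = 6.004 × 10^-8 cm.
With Z = 2, ρ = Z·M/(N_A·a³) = 2 × 103.7 / (6.022 × 10²³ × 2.165 × 10^-22) = 1.591 g/cm³.

1.59 g/cm³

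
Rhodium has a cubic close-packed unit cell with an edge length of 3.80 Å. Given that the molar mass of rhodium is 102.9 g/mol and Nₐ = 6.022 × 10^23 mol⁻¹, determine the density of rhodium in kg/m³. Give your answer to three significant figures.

12500 kg/m³

An FCC unit cell contains Z = 4 atoms.
Cell volume: a³ = (3.80 Å)³ = (3.800 × 10^-8 cm)³ = 5.487 × 10^-23 cm³.
ρ = Z·M/(N_A·a³) = 4 × 102.9 / (6.022 × 10²³ × 5.487 × 10^-23) = 12.46 g/cm³ = 12500 kg/m³.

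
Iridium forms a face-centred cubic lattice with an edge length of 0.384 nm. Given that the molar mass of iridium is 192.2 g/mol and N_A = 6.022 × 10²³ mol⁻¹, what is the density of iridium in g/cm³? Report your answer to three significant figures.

22.5 g/cm³

An FCC unit cell contains Z = 4 atoms.
Cell volume: a³ = (0.384 nm)³ = (3.840 × 10^-8 cm)³ = 5.662 × 10^-23 cm³.
ρ = Z·M/(N_A·a³) = 4 × 192.2 / (6.022 × 10²³ × 5.662 × 10^-23) = 22.55 g/cm³.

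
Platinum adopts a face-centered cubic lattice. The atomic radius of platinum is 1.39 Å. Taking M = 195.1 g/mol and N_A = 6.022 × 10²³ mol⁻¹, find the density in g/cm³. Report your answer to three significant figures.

21.3 g/cm³

In an FCC lattice, atoms touch along the face diagonal, so √2·a = 4r, giving a = 3.932 Å = 3.932 × 10^-8 cm.
With Z = 4, ρ = Z·M/(N_A·a³) = 4 × 195.1 / (6.022 × 10²³ × 6.077 × 10^-23) = 21.33 g/cm³.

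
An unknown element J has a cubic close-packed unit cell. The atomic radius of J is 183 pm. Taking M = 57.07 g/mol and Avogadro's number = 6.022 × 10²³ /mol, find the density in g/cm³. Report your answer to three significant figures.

2.73 g/cm³

In an FCC lattice, atoms touch along the face diagonal, so √2·a = 4r, giving a = 517.6 pm = 5.176 × 10^-8 cm.
With Z = 4, ρ = Z·M/(N_A·a³) = 4 × 57.07 / (6.022 × 10²³ × 1.387 × 10^-22) = 2.734 g/cm³.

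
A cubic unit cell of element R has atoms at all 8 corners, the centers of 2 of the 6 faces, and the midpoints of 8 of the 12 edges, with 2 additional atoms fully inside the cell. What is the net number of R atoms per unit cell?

6

Corner atoms are shared by 8 cells (1/8 each), face atoms by 2 (1/2 each), edge atoms by 4 (1/4 each), interior atoms are unshared.
Net atoms = 8 × 1/8 + 2 × 1/2 + 8 × 1/4 + 2 = 1 + 1 + 2 + 2 = 6.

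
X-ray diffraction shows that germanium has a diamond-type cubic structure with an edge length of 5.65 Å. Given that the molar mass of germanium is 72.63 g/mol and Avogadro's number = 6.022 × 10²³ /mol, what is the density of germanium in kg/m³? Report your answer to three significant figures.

5350 kg/m³

A diamond cubic unit cell contains Z = 8 atoms.
Cell volume: a³ = (5.65 Å)³ = (5.650 × 10^-8 cm)³ = 1.804 × 10^-22 cm³.
ρ = Z·M/(N_A·a³) = 8 × 72.63 / (6.022 × 10²³ × 1.804 × 10^-22) = 5.350 g/cm³ = 5350 kg/m³.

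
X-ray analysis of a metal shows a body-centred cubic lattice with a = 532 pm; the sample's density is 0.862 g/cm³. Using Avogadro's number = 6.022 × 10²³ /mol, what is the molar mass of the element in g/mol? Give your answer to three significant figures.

39.1 g/mol

A BCC cell has Z = 2 atoms; a = 5.320 × 10^-8 cm.
M = ρ·N_A·a³/Z = 0.862 × 6.022 × 10²³ × 1.506 × 10^-22 / 2 = 39.1 g/mol.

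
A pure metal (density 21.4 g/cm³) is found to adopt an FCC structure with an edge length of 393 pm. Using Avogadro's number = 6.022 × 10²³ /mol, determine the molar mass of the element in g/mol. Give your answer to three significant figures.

An FCC cell has Z = 4 atoms; a = 3.930 × 10^-8 cm.
M = ρ·N_A·a³/Z = 21.4 × 6.022 × 10²³ × 6.070 × 10^-23 / 4 = 196 g/mol.

196 g/mol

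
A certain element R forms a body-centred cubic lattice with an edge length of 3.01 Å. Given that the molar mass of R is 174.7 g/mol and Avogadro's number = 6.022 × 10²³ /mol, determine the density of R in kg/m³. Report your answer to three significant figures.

A BCC unit cell contains Z = 2 atoms.
Cell volume: a³ = (3.01 Å)³ = (3.010 × 10^-8 cm)³ = 2.727 × 10^-23 cm³.
ρ = Z·M/(N_A·a³) = 2 × 174.7 / (6.022 × 10²³ × 2.727 × 10^-23) = 21.28 g/cm³ = 21300 kg/m³.

21300 kg/m³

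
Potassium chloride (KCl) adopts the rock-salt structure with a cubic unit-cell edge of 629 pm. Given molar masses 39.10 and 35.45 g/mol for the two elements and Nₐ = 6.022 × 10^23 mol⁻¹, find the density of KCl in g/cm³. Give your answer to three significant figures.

The rock-salt structure contains Z = 4 formula units per cell; M(KCl) = 39.10 + 35.45 = 74.55 g/mol.
a³ = (6.290 × 10^-8 cm)³ = 2.489 × 10^-22 cm³.
ρ = 4 × 74.55 / (6.022 × 10²³ × 2.489 × 10^-22) = 1.990 g/cm³.

1.99 g/cm³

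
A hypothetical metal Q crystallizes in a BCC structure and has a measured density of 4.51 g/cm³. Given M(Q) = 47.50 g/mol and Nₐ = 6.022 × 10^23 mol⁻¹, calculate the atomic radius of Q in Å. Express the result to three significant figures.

For a BCC cell (Z = 2), a³ = Z·M/(N_A·ρ) = 2 × 47.50 / (6.022 × 10²³ × 4.510) = 3.498 × 10^-23 cm³, so a = 3.270 × 10^-8 cm = 3.270 Å.
Atoms touch along the body diagonal, so √3·a = 4r, so r = 0.4330 × a = 1.42 Å.

1.42 Å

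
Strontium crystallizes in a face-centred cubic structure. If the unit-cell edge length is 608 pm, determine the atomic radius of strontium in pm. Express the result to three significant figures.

215 pm

In an FCC lattice, atoms touch along the face diagonal, so √2·a = 4r.
r = √2·a/4 = 1.4142 × 608 / 4 = 215 pm.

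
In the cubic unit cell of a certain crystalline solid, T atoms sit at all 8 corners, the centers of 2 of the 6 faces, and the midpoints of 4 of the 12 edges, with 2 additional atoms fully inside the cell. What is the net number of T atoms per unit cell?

Corner atoms are shared by 8 cells (1/8 each), face atoms by 2 (1/2 each), edge atoms by 4 (1/4 each), interior atoms are unshared.
Net atoms = 8 × 1/8 + 2 × 1/2 + 4 × 1/4 + 2 = 1 + 1 + 1 + 2 = 5.

5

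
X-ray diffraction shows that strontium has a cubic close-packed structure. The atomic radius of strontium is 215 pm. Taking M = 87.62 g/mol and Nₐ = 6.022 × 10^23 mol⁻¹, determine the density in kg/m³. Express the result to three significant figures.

In an FCC lattice, atoms touch along the face diagonal, so √2·a = 4r, giving a = 608.1 pm = 6.081 × 10^-8 cm.
With Z = 4, ρ = Z·M/(N_A·a³) = 4 × 87.62 / (6.022 × 10²³ × 2.249 × 10^-22) = 2.588 g/cm³ = 2590 kg/m³.

2590 kg/m³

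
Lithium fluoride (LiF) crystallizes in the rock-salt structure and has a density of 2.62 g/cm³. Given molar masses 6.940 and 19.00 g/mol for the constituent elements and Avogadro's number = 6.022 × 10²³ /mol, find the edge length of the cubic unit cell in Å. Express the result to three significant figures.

M(LiF) = 25.94 g/mol; Z = 4 formula units per cell.
a³ = Z·M/(N_A·ρ) = 4 × 25.94 / (6.022 × 10²³ × 2.62) = 6.576 × 10^-23 cm³, so a = 4.036 × 10^-8 cm = 4.04 Å.

4.04 Å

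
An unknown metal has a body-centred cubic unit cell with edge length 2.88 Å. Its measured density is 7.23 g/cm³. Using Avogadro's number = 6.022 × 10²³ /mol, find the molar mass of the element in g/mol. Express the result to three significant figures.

A BCC cell has Z = 2 atoms; a = 2.880 × 10^-8 cm.
M = ρ·N_A·a³/Z = 7.23 × 6.022 × 10²³ × 2.389 × 10^-23 / 2 = 52.0 g/mol.

52.0 g/mol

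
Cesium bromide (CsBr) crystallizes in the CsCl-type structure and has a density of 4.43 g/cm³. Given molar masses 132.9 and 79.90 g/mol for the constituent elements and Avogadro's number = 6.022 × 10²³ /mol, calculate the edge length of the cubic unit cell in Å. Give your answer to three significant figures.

4.30 Å

M(CsBr) = 212.8 g/mol; Z = 1 formula unit per cell.
a³ = Z·M/(N_A·ρ) = 1 × 212.8 / (6.022 × 10²³ × 4.43) = 7.977 × 10^-23 cm³, so a = 4.305 × 10^-8 cm = 4.30 Å.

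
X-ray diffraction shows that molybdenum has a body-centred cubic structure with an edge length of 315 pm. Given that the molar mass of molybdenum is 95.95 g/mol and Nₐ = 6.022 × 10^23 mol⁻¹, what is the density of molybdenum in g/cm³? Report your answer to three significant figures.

10.2 g/cm³

A BCC unit cell contains Z = 2 atoms.
Cell volume: a³ = (315 pm)³ = (3.150 × 10^-8 cm)³ = 3.126 × 10^-23 cm³.
ρ = Z·M/(N_A·a³) = 2 × 95.95 / (6.022 × 10²³ × 3.126 × 10^-23) = 10.20 g/cm³.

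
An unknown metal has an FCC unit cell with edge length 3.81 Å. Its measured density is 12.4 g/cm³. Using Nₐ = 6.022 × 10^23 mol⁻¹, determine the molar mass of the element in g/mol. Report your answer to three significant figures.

An FCC cell has Z = 4 atoms; a = 3.810 × 10^-8 cm.
M = ρ·N_A·a³/Z = 12.4 × 6.022 × 10²³ × 5.531 × 10^-23 / 4 = 103 g/mol.

103 g/mol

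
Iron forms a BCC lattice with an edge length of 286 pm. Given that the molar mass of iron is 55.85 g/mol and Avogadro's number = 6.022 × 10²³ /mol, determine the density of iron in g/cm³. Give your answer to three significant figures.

7.93 g/cm³

A BCC unit cell contains Z = 2 atoms.
Cell volume: a³ = (286 pm)³ = (2.860 × 10^-8 cm)³ = 2.339 × 10^-23 cm³.
ρ = Z·M/(N_A·a³) = 2 × 55.85 / (6.022 × 10²³ × 2.339 × 10^-23) = 7.929 g/cm³.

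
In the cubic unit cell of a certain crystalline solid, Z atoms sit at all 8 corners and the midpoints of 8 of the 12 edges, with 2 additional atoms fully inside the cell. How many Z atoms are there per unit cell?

Corner atoms are shared by 8 cells (1/8 each), edge atoms by 4 (1/4 each), interior atoms are unshared.
Net atoms = 8 × 1/8 + 8 × 1/4 + 2 = 1 + 2 + 2 = 5.

5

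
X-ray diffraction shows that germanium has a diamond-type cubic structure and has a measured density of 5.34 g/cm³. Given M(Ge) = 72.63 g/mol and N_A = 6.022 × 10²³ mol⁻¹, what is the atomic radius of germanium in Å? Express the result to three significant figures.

1.22 Å

For a diamond cubic cell (Z = 8), a³ = Z·M/(N_A·ρ) = 8 × 72.63 / (6.022 × 10²³ × 5.340) = 1.807 × 10^-22 cm³, so a = 5.653 × 10^-8 cm = 5.653 Å.
Nearest neighbors lie along the body diagonal with √3·a = 8r, so r = 0.2165 × a = 1.22 Å.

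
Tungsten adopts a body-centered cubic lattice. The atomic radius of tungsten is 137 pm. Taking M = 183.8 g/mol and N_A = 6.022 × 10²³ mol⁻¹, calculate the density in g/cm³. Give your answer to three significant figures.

19.3 g/cm³

In a BCC lattice, atoms touch along the body diagonal, so √3·a = 4r, giving a = 316.4 pm = 3.164 × 10^-8 cm.
With Z = 2, ρ = Z·M/(N_A·a³) = 2 × 183.8 / (6.022 × 10²³ × 3.167 × 10^-23) = 19.27 g/cm³.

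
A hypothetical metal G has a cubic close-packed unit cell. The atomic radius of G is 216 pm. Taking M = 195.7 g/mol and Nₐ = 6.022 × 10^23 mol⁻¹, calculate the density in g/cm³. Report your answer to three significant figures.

In an FCC lattice, atoms touch along the face diagonal, so √2·a = 4r, giving a = 610.9 pm = 6.109 × 10^-8 cm.
With Z = 4, ρ = Z·M/(N_A·a³) = 4 × 195.7 / (6.022 × 10²³ × 2.280 × 10^-22) = 5.701 g/cm³.

5.70 g/cm³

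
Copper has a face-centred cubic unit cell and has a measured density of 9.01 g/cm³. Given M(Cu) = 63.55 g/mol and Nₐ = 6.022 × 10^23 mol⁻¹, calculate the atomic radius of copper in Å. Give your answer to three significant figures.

For an FCC cell (Z = 4), a³ = Z·M/(N_A·ρ) = 4 × 63.55 / (6.022 × 10²³ × 9.010) = 4.685 × 10^-23 cm³, so a = 3.605 × 10^-8 cm = 3.605 Å.
Atoms touch along the face diagonal, so √2·a = 4r, so r = 0.3536 × a = 1.27 Å.

1.27 Å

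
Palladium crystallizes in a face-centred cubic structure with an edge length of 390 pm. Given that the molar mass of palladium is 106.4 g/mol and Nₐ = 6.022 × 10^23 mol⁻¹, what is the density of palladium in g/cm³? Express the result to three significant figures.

11.9 g/cm³

An FCC unit cell contains Z = 4 atoms.
Cell volume: a³ = (390 pm)³ = (3.900 × 10^-8 cm)³ = 5.932 × 10^-23 cm³.
ρ = Z·M/(N_A·a³) = 4 × 106.4 / (6.022 × 10²³ × 5.932 × 10^-23) = 11.91 g/cm³.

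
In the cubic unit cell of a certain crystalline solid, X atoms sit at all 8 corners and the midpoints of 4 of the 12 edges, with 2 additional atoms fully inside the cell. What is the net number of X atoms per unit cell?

4

Corner atoms are shared by 8 cells (1/8 each), edge atoms by 4 (1/4 each), interior atoms are unshared.
Net atoms = 8 × 1/8 + 4 × 1/4 + 2 = 1 + 1 + 2 = 4.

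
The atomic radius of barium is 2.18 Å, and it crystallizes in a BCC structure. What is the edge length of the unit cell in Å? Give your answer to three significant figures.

5.03 Å

In a BCC lattice, atoms touch along the body diagonal, so √3·a = 4r.
a = 4r/√3 = 4 × 2.18 / 1.7321 = 5.03 Å.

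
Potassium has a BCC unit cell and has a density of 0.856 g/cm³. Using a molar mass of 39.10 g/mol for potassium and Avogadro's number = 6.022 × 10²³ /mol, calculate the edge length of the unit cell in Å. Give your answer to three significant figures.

5.33 Å

With Z = 2 atoms per BCC cell, a³ = Z·M/(N_A·ρ) = 2 × 39.10 / (6.022 × 10²³ × 0.8560 g/cm³) = 1.517 × 10^-22 cm³.
a = (1.517 × 10^-22)^(1/3) = 5.333 × 10^-8 cm = 5.33 Å.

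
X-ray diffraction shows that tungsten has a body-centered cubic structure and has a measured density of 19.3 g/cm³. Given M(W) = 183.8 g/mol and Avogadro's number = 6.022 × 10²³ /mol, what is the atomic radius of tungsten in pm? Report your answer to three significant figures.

For a BCC cell (Z = 2), a³ = Z·M/(N_A·ρ) = 2 × 183.8 / (6.022 × 10²³ × 19.30) = 3.163 × 10^-23 cm³, so a = 3.162 × 10^-8 cm = 316.2 pm.
Atoms touch along the body diagonal, so √3·a = 4r, so r = 0.4330 × a = 137 pm.

137 pm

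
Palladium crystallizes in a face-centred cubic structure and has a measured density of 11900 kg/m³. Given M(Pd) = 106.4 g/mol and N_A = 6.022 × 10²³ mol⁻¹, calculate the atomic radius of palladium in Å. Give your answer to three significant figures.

For an FCC cell (Z = 4), a³ = Z·M/(N_A·ρ) = 4 × 106.4 / (6.022 × 10²³ × 11.90) = 5.939 × 10^-23 cm³, so a = 3.902 × 10^-8 cm = 3.902 Å.
Atoms touch along the face diagonal, so √2·a = 4r, so r = 0.3536 × a = 1.38 Å.

1.38 Å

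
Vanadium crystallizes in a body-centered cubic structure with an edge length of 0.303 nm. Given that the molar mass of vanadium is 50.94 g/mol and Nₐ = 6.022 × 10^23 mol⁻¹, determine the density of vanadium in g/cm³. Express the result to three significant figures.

A BCC unit cell contains Z = 2 atoms.
Cell volume: a³ = (0.303 nm)³ = (3.030 × 10^-8 cm)³ = 2.782 × 10^-23 cm³.
ρ = Z·M/(N_A·a³) = 2 × 50.94 / (6.022 × 10²³ × 2.782 × 10^-23) = 6.082 g/cm³.

6.08 g/cm³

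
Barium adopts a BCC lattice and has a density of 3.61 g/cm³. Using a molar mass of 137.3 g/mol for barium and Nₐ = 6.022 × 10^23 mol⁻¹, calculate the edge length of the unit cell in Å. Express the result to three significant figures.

With Z = 2 atoms per BCC cell, a³ = Z·M/(N_A·ρ) = 2 × 137.3 / (6.022 × 10²³ × 3.610 g/cm³) = 1.263 × 10^-22 cm³.
a = (1.263 × 10^-22)^(1/3) = 5.017 × 10^-8 cm = 5.02 Å.

5.02 Å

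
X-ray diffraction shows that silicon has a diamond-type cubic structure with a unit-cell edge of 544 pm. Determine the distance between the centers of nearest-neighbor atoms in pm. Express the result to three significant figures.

236 pm

In a diamond cubic structure, nearest neighbors lie along the body diagonal with √3·a = 8r; the nearest-neighbor distance equals 2r = 0.4330·a.
d = 0.4330 × 544 = 236 pm.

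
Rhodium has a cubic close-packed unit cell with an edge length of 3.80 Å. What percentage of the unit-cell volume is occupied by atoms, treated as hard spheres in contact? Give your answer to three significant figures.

In an FCC lattice atoms touch along the face diagonal, so √2·a = 4r, so r = 0.3536a = 1.344 Å.
Packing fraction = Z·(4/3)πr³ / a³ = 4 × (4/3)π × (1.344)³ / (3.80)³ = 0.7405 = 74.0%.

74.0%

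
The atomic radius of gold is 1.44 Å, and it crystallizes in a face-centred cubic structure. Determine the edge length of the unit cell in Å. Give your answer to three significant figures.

In an FCC lattice, atoms touch along the face diagonal, so √2·a = 4r.
a = 4r/√2 = 4 × 1.44 / 1.4142 = 4.07 Å.

4.07 Å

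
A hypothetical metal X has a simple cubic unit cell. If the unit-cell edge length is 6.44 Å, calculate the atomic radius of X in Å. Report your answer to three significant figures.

In a simple cubic lattice, atoms touch along the cell edge, so a = 2r.
r = a/2 = 6.44/2 = 3.22 Å.

3.22 Å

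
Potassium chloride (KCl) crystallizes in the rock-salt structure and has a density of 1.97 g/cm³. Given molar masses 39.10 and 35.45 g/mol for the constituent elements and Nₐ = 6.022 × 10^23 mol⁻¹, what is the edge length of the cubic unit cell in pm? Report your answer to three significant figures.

M(KCl) = 74.55 g/mol; Z = 4 formula units per cell.
a³ = Z·M/(N_A·ρ) = 4 × 74.55 / (6.022 × 10²³ × 1.97) = 2.514 × 10^-22 cm³, so a = 6.311 × 10^-8 cm = 631 pm.

631 pm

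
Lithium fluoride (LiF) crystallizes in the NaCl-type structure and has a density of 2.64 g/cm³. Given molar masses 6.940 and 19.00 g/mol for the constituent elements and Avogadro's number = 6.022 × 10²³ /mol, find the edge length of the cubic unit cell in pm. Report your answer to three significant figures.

M(LiF) = 25.94 g/mol; Z = 4 formula units per cell.
a³ = Z·M/(N_A·ρ) = 4 × 25.94 / (6.022 × 10²³ × 2.64) = 6.527 × 10^-23 cm³, so a = 4.026 × 10^-8 cm = 403 pm.

403 pm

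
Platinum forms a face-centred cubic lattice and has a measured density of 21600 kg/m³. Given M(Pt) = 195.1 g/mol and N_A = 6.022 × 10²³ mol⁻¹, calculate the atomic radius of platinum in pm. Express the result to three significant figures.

138 pm

For an FCC cell (Z = 4), a³ = Z·M/(N_A·ρ) = 4 × 195.1 / (6.022 × 10²³ × 21.60) = 6.000 × 10^-23 cm³, so a = 3.915 × 10^-8 cm = 391.5 pm.
Atoms touch along the face diagonal, so √2·a = 4r, so r = 0.3536 × a = 138 pm.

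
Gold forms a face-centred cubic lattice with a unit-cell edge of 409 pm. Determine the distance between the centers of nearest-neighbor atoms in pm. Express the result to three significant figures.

In an FCC structure, atoms touch along the face diagonal, so √2·a = 4r; the nearest-neighbor distance equals 2r = 0.7071·a.
d = 0.7071 × 409 = 289 pm.

289 pm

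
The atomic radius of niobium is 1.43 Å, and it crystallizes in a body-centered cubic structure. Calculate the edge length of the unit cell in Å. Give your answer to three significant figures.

3.30 Å

In a BCC lattice, atoms touch along the body diagonal, so √3·a = 4r.
a = 4r/√3 = 4 × 1.43 / 1.7321 = 3.30 Å.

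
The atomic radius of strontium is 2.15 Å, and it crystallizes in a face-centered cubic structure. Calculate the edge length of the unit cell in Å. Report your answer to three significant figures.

In an FCC lattice, atoms touch along the face diagonal, so √2·a = 4r.
a = 4r/√2 = 4 × 2.15 / 1.4142 = 6.08 Å.

6.08 Å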